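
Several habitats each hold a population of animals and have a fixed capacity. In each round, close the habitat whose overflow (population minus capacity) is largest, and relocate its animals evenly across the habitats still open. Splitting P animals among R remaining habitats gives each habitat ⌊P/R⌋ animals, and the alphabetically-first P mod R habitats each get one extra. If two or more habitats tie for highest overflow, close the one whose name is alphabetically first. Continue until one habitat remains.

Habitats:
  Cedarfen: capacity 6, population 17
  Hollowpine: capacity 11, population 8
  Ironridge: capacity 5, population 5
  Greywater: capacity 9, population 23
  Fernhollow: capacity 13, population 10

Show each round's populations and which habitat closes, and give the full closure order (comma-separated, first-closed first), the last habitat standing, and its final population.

Closure order: Greywater, Cedarfen, Ironridge, Fernhollow
Last habitat: Hollowpine with 63 animals

Round 1: Cedarfen=17 Fernhollow=10 Greywater=23 Hollowpine=8 Ironridge=5 → close Greywater (overflow 14)
  23÷4 = 5 each, +1 to first 3
Round 2: Cedarfen=23 Fernhollow=16 Hollowpine=14 Ironridge=10 → close Cedarfen (overflow 17)
  23÷3 = 7 each, +1 to first 2
Round 3: Fernhollow=24 Hollowpine=22 Ironridge=17 → close Ironridge (overflow 12)
  17÷2 = 8 each, +1 to first 1
Round 4: Fernhollow=33 Hollowpine=30 → close Fernhollow (overflow 20)
  33÷1 = 33 each, +1 to first 0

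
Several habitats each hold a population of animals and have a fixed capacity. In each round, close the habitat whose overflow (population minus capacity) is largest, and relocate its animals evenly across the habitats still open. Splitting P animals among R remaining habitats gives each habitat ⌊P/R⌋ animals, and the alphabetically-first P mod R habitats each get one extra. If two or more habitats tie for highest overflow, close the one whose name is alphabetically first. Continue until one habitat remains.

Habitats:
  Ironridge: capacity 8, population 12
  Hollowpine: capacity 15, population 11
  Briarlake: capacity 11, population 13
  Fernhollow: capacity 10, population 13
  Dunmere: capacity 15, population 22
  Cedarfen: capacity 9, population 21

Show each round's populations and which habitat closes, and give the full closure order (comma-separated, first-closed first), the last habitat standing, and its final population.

Closure order: Cedarfen, Dunmere, Briarlake, Fernhollow, Ironridge
Last habitat: Hollowpine with 92 animals

Round 1: Briarlake=13 Cedarfen=21 Dunmere=22 Fernhollow=13 Hollowpine=11 Ironridge=12 → close Cedarfen (overflow 12)
  21÷5 = 4 each, +1 to first 1
Round 2: Briarlake=18 Dunmere=26 Fernhollow=17 Hollowpine=15 Ironridge=16 → close Dunmere (overflow 11)
  26÷4 = 6 each, +1 to first 2
Round 3: Briarlake=25 Fernhollow=24 Hollowpine=21 Ironridge=22 → close Briarlake (overflow 14)
  25÷3 = 8 each, +1 to first 1
Round 4: Fernhollow=33 Hollowpine=29 Ironridge=30 → close Fernhollow (overflow 23)
  33÷2 = 16 each, +1 to first 1
Round 5: Hollowpine=46 Ironridge=46 → close Ironridge (overflow 38)
  46÷1 = 46 each, +1 to first 0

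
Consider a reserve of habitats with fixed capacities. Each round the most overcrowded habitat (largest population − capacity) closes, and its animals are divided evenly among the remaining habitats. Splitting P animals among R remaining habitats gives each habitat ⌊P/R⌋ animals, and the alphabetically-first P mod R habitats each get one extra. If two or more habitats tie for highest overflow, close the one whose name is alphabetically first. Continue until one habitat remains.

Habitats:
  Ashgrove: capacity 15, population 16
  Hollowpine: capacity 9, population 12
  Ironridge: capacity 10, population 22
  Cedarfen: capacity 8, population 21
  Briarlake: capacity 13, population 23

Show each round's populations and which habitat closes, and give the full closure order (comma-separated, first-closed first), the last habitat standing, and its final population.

Closure order: Cedarfen, Ironridge, Briarlake, Ashgrove
Last habitat: Hollowpine with 94 animals

Round 1: Ashgrove=16 Briarlake=23 Cedarfen=21 Hollowpine=12 Ironridge=22 → close Cedarfen (overflow 13)
  21÷4 = 5 each, +1 to first 1
Round 2: Ashgrove=22 Briarlake=28 Hollowpine=17 Ironridge=27 → close Ironridge (overflow 17)
  27÷3 = 9 each, +1 to first 0
Round 3: Ashgrove=31 Briarlake=37 Hollowpine=26 → close Briarlake (overflow 24)
  37÷2 = 18 each, +1 to first 1
Round 4: Ashgrove=50 Hollowpine=44 → close Ashgrove (overflow 35)
  50÷1 = 50 each, +1 to first 0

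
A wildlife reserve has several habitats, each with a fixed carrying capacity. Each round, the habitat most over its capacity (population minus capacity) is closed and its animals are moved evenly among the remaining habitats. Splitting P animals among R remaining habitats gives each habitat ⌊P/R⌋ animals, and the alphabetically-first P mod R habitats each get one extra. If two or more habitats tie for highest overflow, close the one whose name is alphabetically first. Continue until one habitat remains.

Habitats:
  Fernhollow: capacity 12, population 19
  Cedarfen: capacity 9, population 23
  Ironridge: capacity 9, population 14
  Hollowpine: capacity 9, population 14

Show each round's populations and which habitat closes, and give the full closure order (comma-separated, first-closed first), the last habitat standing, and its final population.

Round 1: Cedarfen=23 Fernhollow=19 Hollowpine=14 Ironridge=14 → close Cedarfen (overflow 14)
  23÷3 = 7 each, +1 to first 2
Round 2: Fernhollow=27 Hollowpine=22 Ironridge=21 → close Fernhollow (overflow 15)
  27÷2 = 13 each, +1 to first 1
Round 3: Hollowpine=36 Ironridge=34 → close Hollowpine (overflow 27)
  36÷1 = 36 each, +1 to first 0

Closure order: Cedarfen, Fernhollow, Hollowpine
Last habitat: Ironridge with 70 animals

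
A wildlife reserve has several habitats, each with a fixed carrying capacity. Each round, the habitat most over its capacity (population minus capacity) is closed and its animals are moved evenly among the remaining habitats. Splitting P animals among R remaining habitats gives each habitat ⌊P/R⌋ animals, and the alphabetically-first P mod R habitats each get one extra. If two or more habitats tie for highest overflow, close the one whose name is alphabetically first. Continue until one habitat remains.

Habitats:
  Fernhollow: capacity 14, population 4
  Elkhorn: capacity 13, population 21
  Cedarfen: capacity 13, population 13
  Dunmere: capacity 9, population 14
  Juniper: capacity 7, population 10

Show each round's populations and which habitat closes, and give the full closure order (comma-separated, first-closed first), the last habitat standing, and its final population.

Round 1: Cedarfen=13 Dunmere=14 Elkhorn=21 Fernhollow=4 Juniper=10 → close Elkhorn (overflow 8)
  21÷4 = 5 each, +1 to first 1
Round 2: Cedarfen=19 Dunmere=19 Fernhollow=9 Juniper=15 → close Dunmere (overflow 10)
  19÷3 = 6 each, +1 to first 1
Round 3: Cedarfen=26 Fernhollow=15 Juniper=21 → close Juniper (overflow 14)
  21÷2 = 10 each, +1 to first 1
Round 4: Cedarfen=37 Fernhollow=25 → close Cedarfen (overflow 24)
  37÷1 = 37 each, +1 to first 0

Closure order: Elkhorn, Dunmere, Juniper, Cedarfen
Last habitat: Fernhollow with 62 animals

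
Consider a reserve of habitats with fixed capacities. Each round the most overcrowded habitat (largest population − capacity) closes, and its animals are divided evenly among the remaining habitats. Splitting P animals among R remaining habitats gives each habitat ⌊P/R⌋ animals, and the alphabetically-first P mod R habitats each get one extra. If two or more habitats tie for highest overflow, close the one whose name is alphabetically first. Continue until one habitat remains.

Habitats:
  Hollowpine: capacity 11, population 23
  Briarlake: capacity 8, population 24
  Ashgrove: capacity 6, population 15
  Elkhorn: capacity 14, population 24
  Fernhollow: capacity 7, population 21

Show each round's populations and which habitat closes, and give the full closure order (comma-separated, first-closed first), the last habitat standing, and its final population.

Round 1: Ashgrove=15 Briarlake=24 Elkhorn=24 Fernhollow=21 Hollowpine=23 → close Briarlake (overflow 16)
  24÷4 = 6 each, +1 to first 0
Round 2: Ashgrove=21 Elkhorn=30 Fernhollow=27 Hollowpine=29 → close Fernhollow (overflow 20)
  27÷3 = 9 each, +1 to first 0
Round 3: Ashgrove=30 Elkhorn=39 Hollowpine=38 → close Hollowpine (overflow 27)
  38÷2 = 19 each, +1 to first 0
Round 4: Ashgrove=49 Elkhorn=58 → close Elkhorn (overflow 44)
  58÷1 = 58 each, +1 to first 0

Closure order: Briarlake, Fernhollow, Hollowpine, Elkhorn
Last habitat: Ashgrove with 107 animals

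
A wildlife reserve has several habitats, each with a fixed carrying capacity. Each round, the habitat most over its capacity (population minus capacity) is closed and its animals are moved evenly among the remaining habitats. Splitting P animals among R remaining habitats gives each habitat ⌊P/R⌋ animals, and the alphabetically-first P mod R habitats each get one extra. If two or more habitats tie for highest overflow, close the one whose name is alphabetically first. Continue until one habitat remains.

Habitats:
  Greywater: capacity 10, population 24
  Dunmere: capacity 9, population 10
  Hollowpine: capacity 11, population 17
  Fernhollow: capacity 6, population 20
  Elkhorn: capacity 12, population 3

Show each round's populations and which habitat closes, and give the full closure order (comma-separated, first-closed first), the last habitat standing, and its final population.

Closure order: Fernhollow, Greywater, Hollowpine, Dunmere
Last habitat: Elkhorn with 74 animals

Round 1: Dunmere=10 Elkhorn=3 Fernhollow=20 Greywater=24 Hollowpine=17 → close Fernhollow (overflow 14)
  20÷4 = 5 each, +1 to first 0
Round 2: Dunmere=15 Elkhorn=8 Greywater=29 Hollowpine=22 → close Greywater (overflow 19)
  29÷3 = 9 each, +1 to first 2
Round 3: Dunmere=25 Elkhorn=18 Hollowpine=31 → close Hollowpine (overflow 20)
  31÷2 = 15 each, +1 to first 1
Round 4: Dunmere=41 Elkhorn=33 → close Dunmere (overflow 32)
  41÷1 = 41 each, +1 to first 0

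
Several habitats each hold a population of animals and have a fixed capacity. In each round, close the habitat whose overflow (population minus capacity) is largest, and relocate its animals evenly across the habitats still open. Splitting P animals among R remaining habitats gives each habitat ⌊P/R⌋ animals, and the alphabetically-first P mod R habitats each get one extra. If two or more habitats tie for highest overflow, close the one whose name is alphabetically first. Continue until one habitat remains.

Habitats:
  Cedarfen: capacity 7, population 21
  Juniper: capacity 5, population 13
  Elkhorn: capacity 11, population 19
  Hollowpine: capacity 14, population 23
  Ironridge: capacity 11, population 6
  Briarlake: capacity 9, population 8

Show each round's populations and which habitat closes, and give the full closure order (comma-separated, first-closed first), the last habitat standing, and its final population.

Round 1: Briarlake=8 Cedarfen=21 Elkhorn=19 Hollowpine=23 Ironridge=6 Juniper=13 → close Cedarfen (overflow 14)
  21÷5 = 4 each, +1 to first 1
Round 2: Briarlake=13 Elkhorn=23 Hollowpine=27 Ironridge=10 Juniper=17 → close Hollowpine (overflow 13)
  27÷4 = 6 each, +1 to first 3
Round 3: Briarlake=20 Elkhorn=30 Ironridge=17 Juniper=23 → close Elkhorn (overflow 19)
  30÷3 = 10 each, +1 to first 0
Round 4: Briarlake=30 Ironridge=27 Juniper=33 → close Juniper (overflow 28)
  33÷2 = 16 each, +1 to first 1
Round 5: Briarlake=47 Ironridge=43 → close Briarlake (overflow 38)
  47÷1 = 47 each, +1 to first 0

Closure order: Cedarfen, Hollowpine, Elkhorn, Juniper, Briarlake
Last habitat: Ironridge with 90 animals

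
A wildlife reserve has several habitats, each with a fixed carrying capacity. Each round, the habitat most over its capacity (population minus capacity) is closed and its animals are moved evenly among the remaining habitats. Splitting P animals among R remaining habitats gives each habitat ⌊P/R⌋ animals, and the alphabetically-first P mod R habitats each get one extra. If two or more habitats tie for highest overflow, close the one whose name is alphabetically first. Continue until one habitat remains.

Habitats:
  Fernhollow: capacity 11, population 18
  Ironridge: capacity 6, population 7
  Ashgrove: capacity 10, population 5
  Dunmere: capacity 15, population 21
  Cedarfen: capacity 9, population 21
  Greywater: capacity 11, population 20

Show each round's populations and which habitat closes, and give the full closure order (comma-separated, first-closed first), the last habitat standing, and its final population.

Round 1: Ashgrove=5 Cedarfen=21 Dunmere=21 Fernhollow=18 Greywater=20 Ironridge=7 → close Cedarfen (overflow 12)
  21÷5 = 4 each, +1 to first 1
Round 2: Ashgrove=10 Dunmere=25 Fernhollow=22 Greywater=24 Ironridge=11 → close Greywater (overflow 13)
  24÷4 = 6 each, +1 to first 0
Round 3: Ashgrove=16 Dunmere=31 Fernhollow=28 Ironridge=17 → close Fernhollow (overflow 17)
  28÷3 = 9 each, +1 to first 1
Round 4: Ashgrove=26 Dunmere=40 Ironridge=26 → close Dunmere (overflow 25)
  40÷2 = 20 each, +1 to first 0
Round 5: Ashgrove=46 Ironridge=46 → close Ironridge (overflow 40)
  46÷1 = 46 each, +1 to first 0

Closure order: Cedarfen, Greywater, Fernhollow, Dunmere, Ironridge
Last habitat: Ashgrove with 92 animals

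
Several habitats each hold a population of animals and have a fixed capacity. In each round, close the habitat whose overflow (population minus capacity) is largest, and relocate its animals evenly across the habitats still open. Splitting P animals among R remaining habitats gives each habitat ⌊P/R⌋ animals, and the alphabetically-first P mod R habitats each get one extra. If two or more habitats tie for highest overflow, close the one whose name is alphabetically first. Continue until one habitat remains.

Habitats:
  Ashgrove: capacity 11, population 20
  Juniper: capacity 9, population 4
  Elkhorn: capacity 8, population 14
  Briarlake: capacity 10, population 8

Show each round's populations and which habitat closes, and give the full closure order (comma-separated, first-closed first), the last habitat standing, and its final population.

Closure order: Ashgrove, Elkhorn, Briarlake
Last habitat: Juniper with 46 animals

Round 1: Ashgrove=20 Briarlake=8 Elkhorn=14 Juniper=4 → close Ashgrove (overflow 9)
  20÷3 = 6 each, +1 to first 2
Round 2: Briarlake=15 Elkhorn=21 Juniper=10 → close Elkhorn (overflow 13)
  21÷2 = 10 each, +1 to first 1
Round 3: Briarlake=26 Juniper=20 → close Briarlake (overflow 16)
  26÷1 = 26 each, +1 to first 0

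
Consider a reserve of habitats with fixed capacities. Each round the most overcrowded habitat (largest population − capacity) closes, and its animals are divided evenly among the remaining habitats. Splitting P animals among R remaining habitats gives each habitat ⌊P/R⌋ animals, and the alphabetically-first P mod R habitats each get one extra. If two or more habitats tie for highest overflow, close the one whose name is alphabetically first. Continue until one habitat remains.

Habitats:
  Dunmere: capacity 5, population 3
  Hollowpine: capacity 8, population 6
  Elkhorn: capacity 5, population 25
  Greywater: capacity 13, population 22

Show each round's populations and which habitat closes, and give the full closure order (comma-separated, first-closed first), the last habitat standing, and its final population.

Closure order: Elkhorn, Greywater, Dunmere
Last habitat: Hollowpine with 56 animals

Round 1: Dunmere=3 Elkhorn=25 Greywater=22 Hollowpine=6 → close Elkhorn (overflow 20)
  25÷3 = 8 each, +1 to first 1
Round 2: Dunmere=12 Greywater=30 Hollowpine=14 → close Greywater (overflow 17)
  30÷2 = 15 each, +1 to first 0
Round 3: Dunmere=27 Hollowpine=29 → close Dunmere (overflow 22)
  27÷1 = 27 each, +1 to first 0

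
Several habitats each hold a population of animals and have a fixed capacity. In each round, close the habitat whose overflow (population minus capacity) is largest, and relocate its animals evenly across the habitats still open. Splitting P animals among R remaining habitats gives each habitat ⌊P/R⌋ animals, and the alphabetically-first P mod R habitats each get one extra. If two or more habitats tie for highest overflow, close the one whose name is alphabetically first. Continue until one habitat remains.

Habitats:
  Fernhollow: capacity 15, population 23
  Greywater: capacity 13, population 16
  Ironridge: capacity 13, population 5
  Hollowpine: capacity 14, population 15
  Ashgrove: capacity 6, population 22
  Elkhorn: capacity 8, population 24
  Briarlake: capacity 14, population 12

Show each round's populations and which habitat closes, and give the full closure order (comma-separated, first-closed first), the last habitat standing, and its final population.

Closure order: Ashgrove, Elkhorn, Fernhollow, Greywater, Briarlake, Hollowpine
Last habitat: Ironridge with 117 animals

Round 1: Ashgrove=22 Briarlake=12 Elkhorn=24 Fernhollow=23 Greywater=16 Hollowpine=15 Ironridge=5 → close Ashgrove (overflow 16)
  22÷6 = 3 each, +1 to first 4
Round 2: Briarlake=16 Elkhorn=28 Fernhollow=27 Greywater=20 Hollowpine=18 Ironridge=8 → close Elkhorn (overflow 20)
  28÷5 = 5 each, +1 to first 3
Round 3: Briarlake=22 Fernhollow=33 Greywater=26 Hollowpine=23 Ironridge=13 → close Fernhollow (overflow 18)
  33÷4 = 8 each, +1 to first 1
Round 4: Briarlake=31 Greywater=34 Hollowpine=31 Ironridge=21 → close Greywater (overflow 21)
  34÷3 = 11 each, +1 to first 1
Round 5: Briarlake=43 Hollowpine=42 Ironridge=32 → close Briarlake (overflow 29)
  43÷2 = 21 each, +1 to first 1
Round 6: Hollowpine=64 Ironridge=53 → close Hollowpine (overflow 50)
  64÷1 = 64 each, +1 to first 0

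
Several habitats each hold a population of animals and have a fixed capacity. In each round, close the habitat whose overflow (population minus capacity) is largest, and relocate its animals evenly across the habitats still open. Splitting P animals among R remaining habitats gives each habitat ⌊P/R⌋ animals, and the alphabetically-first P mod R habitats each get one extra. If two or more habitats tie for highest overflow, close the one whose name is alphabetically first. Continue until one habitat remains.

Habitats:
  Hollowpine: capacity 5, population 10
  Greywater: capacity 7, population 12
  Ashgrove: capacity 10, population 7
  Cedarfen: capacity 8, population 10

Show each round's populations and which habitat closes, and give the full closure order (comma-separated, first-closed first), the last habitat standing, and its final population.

Closure order: Greywater, Hollowpine, Cedarfen
Last habitat: Ashgrove with 39 animals

Round 1: Ashgrove=7 Cedarfen=10 Greywater=12 Hollowpine=10 → close Greywater (overflow 5)
  12÷3 = 4 each, +1 to first 0
Round 2: Ashgrove=11 Cedarfen=14 Hollowpine=14 → close Hollowpine (overflow 9)
  14÷2 = 7 each, +1 to first 0
Round 3: Ashgrove=18 Cedarfen=21 → close Cedarfen (overflow 13)
  21÷1 = 21 each, +1 to first 0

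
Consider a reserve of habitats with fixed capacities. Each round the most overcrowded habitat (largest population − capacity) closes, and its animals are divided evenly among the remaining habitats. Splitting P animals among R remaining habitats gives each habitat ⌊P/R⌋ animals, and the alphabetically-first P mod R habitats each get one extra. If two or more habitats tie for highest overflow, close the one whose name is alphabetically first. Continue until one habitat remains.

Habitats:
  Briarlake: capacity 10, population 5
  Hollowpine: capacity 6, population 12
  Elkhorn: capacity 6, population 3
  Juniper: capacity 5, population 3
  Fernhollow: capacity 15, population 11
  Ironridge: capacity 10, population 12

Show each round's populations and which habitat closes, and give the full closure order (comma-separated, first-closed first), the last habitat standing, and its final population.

Round 1: Briarlake=5 Elkhorn=3 Fernhollow=11 Hollowpine=12 Ironridge=12 Juniper=3 → close Hollowpine (overflow 6)
  12÷5 = 2 each, +1 to first 2
Round 2: Briarlake=8 Elkhorn=6 Fernhollow=13 Ironridge=14 Juniper=5 → close Ironridge (overflow 4)
  14÷4 = 3 each, +1 to first 2
Round 3: Briarlake=12 Elkhorn=10 Fernhollow=16 Juniper=8 → close Elkhorn (overflow 4)
  10÷3 = 3 each, +1 to first 1
Round 4: Briarlake=16 Fernhollow=19 Juniper=11 → close Briarlake (overflow 6)
  16÷2 = 8 each, +1 to first 0
Round 5: Fernhollow=27 Juniper=19 → close Juniper (overflow 14)
  19÷1 = 19 each, +1 to first 0

Closure order: Hollowpine, Ironridge, Elkhorn, Briarlake, Juniper
Last habitat: Fernhollow with 46 animals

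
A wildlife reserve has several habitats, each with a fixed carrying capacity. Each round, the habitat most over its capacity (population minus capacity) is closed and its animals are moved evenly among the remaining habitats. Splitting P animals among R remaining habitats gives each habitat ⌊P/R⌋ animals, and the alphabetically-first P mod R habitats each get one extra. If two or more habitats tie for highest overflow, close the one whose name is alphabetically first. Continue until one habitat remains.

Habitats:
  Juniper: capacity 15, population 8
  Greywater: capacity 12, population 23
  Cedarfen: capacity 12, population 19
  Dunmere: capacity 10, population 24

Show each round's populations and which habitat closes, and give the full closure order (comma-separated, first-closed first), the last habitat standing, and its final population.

Round 1: Cedarfen=19 Dunmere=24 Greywater=23 Juniper=8 → close Dunmere (overflow 14)
  24÷3 = 8 each, +1 to first 0
Round 2: Cedarfen=27 Greywater=31 Juniper=16 → close Greywater (overflow 19)
  31÷2 = 15 each, +1 to first 1
Round 3: Cedarfen=43 Juniper=31 → close Cedarfen (overflow 31)
  43÷1 = 43 each, +1 to first 0

Closure order: Dunmere, Greywater, Cedarfen
Last habitat: Juniper with 74 animals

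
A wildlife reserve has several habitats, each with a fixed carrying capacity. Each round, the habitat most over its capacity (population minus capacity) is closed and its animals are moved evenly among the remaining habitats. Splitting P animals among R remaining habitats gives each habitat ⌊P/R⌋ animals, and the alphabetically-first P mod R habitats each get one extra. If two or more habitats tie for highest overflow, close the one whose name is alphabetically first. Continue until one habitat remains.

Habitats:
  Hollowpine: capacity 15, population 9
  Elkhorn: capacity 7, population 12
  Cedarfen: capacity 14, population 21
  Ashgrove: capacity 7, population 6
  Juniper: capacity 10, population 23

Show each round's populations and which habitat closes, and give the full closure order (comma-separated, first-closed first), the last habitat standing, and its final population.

Closure order: Juniper, Cedarfen, Elkhorn, Ashgrove
Last habitat: Hollowpine with 71 animals

Round 1: Ashgrove=6 Cedarfen=21 Elkhorn=12 Hollowpine=9 Juniper=23 → close Juniper (overflow 13)
  23÷4 = 5 each, +1 to first 3
Round 2: Ashgrove=12 Cedarfen=27 Elkhorn=18 Hollowpine=14 → close Cedarfen (overflow 13)
  27÷3 = 9 each, +1 to first 0
Round 3: Ashgrove=21 Elkhorn=27 Hollowpine=23 → close Elkhorn (overflow 20)
  27÷2 = 13 each, +1 to first 1
Round 4: Ashgrove=35 Hollowpine=36 → close Ashgrove (overflow 28)
  35÷1 = 35 each, +1 to first 0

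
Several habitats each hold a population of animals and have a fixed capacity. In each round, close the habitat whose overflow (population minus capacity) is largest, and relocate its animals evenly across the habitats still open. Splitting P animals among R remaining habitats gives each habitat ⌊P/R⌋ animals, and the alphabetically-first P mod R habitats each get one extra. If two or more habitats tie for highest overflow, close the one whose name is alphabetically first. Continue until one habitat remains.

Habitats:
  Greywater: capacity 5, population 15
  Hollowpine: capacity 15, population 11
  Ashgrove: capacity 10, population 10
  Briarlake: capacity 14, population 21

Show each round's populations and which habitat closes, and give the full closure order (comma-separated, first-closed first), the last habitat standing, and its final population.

Closure order: Greywater, Briarlake, Ashgrove
Last habitat: Hollowpine with 57 animals

Round 1: Ashgrove=10 Briarlake=21 Greywater=15 Hollowpine=11 → close Greywater (overflow 10)
  15÷3 = 5 each, +1 to first 0
Round 2: Ashgrove=15 Briarlake=26 Hollowpine=16 → close Briarlake (overflow 12)
  26÷2 = 13 each, +1 to first 0
Round 3: Ashgrove=28 Hollowpine=29 → close Ashgrove (overflow 18)
  28÷1 = 28 each, +1 to first 0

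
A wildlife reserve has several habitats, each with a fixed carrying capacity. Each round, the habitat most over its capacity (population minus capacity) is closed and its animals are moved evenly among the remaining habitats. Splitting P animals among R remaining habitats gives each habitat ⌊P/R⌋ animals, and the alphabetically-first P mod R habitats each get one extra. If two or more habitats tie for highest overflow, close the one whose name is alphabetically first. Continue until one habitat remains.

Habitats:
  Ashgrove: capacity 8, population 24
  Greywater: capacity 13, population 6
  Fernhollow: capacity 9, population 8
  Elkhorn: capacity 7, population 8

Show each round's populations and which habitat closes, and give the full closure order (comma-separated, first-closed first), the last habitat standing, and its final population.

Closure order: Ashgrove, Elkhorn, Fernhollow
Last habitat: Greywater with 46 animals

Round 1: Ashgrove=24 Elkhorn=8 Fernhollow=8 Greywater=6 → close Ashgrove (overflow 16)
  24÷3 = 8 each, +1 to first 0
Round 2: Elkhorn=16 Fernhollow=16 Greywater=14 → close Elkhorn (overflow 9)
  16÷2 = 8 each, +1 to first 0
Round 3: Fernhollow=24 Greywater=22 → close Fernhollow (overflow 15)
  24÷1 = 24 each, +1 to first 0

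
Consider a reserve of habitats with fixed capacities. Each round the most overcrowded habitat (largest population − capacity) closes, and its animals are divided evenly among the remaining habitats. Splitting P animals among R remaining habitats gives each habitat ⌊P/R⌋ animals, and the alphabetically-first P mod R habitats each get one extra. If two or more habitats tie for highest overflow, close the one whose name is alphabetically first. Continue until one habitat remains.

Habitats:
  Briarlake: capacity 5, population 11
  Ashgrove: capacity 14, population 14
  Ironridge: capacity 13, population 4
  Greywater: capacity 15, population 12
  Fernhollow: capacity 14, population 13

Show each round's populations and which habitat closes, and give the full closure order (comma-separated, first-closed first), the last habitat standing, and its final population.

Closure order: Briarlake, Ashgrove, Fernhollow, Greywater
Last habitat: Ironridge with 54 animals

Round 1: Ashgrove=14 Briarlake=11 Fernhollow=13 Greywater=12 Ironridge=4 → close Briarlake (overflow 6)
  11÷4 = 2 each, +1 to first 3
Round 2: Ashgrove=17 Fernhollow=16 Greywater=15 Ironridge=6 → close Ashgrove (overflow 3)
  17÷3 = 5 each, +1 to first 2
Round 3: Fernhollow=22 Greywater=21 Ironridge=11 → close Fernhollow (overflow 8)
  22÷2 = 11 each, +1 to first 0
Round 4: Greywater=32 Ironridge=22 → close Greywater (overflow 17)
  32÷1 = 32 each, +1 to first 0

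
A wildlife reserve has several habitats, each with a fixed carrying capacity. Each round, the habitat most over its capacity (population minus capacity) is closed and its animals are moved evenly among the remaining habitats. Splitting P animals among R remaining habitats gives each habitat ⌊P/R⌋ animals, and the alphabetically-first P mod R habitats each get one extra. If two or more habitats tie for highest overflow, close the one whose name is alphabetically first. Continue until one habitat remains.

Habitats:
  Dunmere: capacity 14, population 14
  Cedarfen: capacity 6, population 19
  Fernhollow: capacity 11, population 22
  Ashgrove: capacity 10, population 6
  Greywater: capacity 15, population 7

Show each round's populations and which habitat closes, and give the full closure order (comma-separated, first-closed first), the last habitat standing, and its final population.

Round 1: Ashgrove=6 Cedarfen=19 Dunmere=14 Fernhollow=22 Greywater=7 → close Cedarfen (overflow 13)
  19÷4 = 4 each, +1 to first 3
Round 2: Ashgrove=11 Dunmere=19 Fernhollow=27 Greywater=11 → close Fernhollow (overflow 16)
  27÷3 = 9 each, +1 to first 0
Round 3: Ashgrove=20 Dunmere=28 Greywater=20 → close Dunmere (overflow 14)
  28÷2 = 14 each, +1 to first 0
Round 4: Ashgrove=34 Greywater=34 → close Ashgrove (overflow 24)
  34÷1 = 34 each, +1 to first 0

Closure order: Cedarfen, Fernhollow, Dunmere, Ashgrove
Last habitat: Greywater with 68 animals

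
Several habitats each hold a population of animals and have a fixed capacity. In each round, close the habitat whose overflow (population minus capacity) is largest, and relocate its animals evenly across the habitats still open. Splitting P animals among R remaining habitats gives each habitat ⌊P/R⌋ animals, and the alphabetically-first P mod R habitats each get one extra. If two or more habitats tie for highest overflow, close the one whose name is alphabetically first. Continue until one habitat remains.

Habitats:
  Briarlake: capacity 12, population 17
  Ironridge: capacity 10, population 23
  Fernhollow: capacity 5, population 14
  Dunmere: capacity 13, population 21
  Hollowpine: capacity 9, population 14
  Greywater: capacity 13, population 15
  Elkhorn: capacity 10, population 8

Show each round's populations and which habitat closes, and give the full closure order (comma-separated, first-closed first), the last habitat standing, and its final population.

Round 1: Briarlake=17 Dunmere=21 Elkhorn=8 Fernhollow=14 Greywater=15 Hollowpine=14 Ironridge=23 → close Ironridge (overflow 13)
  23÷6 = 3 each, +1 to first 5
Round 2: Briarlake=21 Dunmere=25 Elkhorn=12 Fernhollow=18 Greywater=19 Hollowpine=17 → close Fernhollow (overflow 13)
  18÷5 = 3 each, +1 to first 3
Round 3: Briarlake=25 Dunmere=29 Elkhorn=16 Greywater=22 Hollowpine=20 → close Dunmere (overflow 16)
  29÷4 = 7 each, +1 to first 1
Round 4: Briarlake=33 Elkhorn=23 Greywater=29 Hollowpine=27 → close Briarlake (overflow 21)
  33÷3 = 11 each, +1 to first 0
Round 5: Elkhorn=34 Greywater=40 Hollowpine=38 → close Hollowpine (overflow 29)
  38÷2 = 19 each, +1 to first 0
Round 6: Elkhorn=53 Greywater=59 → close Greywater (overflow 46)
  59÷1 = 59 each, +1 to first 0

Closure order: Ironridge, Fernhollow, Dunmere, Briarlake, Hollowpine, Greywater
Last habitat: Elkhorn with 112 animals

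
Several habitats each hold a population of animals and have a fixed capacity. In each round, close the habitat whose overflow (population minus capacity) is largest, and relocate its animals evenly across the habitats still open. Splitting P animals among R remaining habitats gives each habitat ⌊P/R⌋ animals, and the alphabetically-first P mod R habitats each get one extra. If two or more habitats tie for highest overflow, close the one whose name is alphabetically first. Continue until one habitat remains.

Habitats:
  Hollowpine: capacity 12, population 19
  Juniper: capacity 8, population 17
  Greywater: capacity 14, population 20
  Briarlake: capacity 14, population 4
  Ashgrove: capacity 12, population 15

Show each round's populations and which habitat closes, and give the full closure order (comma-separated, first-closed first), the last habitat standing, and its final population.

Round 1: Ashgrove=15 Briarlake=4 Greywater=20 Hollowpine=19 Juniper=17 → close Juniper (overflow 9)
  17÷4 = 4 each, +1 to first 1
Round 2: Ashgrove=20 Briarlake=8 Greywater=24 Hollowpine=23 → close Hollowpine (overflow 11)
  23÷3 = 7 each, +1 to first 2
Round 3: Ashgrove=28 Briarlake=16 Greywater=31 → close Greywater (overflow 17)
  31÷2 = 15 each, +1 to first 1
Round 4: Ashgrove=44 Briarlake=31 → close Ashgrove (overflow 32)
  44÷1 = 44 each, +1 to first 0

Closure order: Juniper, Hollowpine, Greywater, Ashgrove
Last habitat: Briarlake with 75 animals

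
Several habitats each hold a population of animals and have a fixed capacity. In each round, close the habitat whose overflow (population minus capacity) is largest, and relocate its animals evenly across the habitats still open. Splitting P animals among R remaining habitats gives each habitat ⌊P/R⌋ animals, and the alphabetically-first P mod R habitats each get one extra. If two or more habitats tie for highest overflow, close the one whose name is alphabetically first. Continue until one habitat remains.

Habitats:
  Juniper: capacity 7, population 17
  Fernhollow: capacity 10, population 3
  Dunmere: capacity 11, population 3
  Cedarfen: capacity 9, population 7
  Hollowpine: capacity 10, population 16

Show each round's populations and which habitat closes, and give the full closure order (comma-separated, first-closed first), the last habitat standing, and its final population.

Round 1: Cedarfen=7 Dunmere=3 Fernhollow=3 Hollowpine=16 Juniper=17 → close Juniper (overflow 10)
  17÷4 = 4 each, +1 to first 1
Round 2: Cedarfen=12 Dunmere=7 Fernhollow=7 Hollowpine=20 → close Hollowpine (overflow 10)
  20÷3 = 6 each, +1 to first 2
Round 3: Cedarfen=19 Dunmere=14 Fernhollow=13 → close Cedarfen (overflow 10)
  19÷2 = 9 each, +1 to first 1
Round 4: Dunmere=24 Fernhollow=22 → close Dunmere (overflow 13)
  24÷1 = 24 each, +1 to first 0

Closure order: Juniper, Hollowpine, Cedarfen, Dunmere
Last habitat: Fernhollow with 46 animals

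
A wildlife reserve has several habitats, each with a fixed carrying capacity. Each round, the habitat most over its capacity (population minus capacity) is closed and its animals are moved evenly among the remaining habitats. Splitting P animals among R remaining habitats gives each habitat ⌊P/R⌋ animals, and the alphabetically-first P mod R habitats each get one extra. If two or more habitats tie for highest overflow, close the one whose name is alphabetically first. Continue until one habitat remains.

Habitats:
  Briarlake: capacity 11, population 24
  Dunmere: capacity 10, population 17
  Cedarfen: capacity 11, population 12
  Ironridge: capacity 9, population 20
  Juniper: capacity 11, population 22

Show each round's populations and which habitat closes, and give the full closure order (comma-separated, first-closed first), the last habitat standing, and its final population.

Closure order: Briarlake, Ironridge, Juniper, Dunmere
Last habitat: Cedarfen with 95 animals

Round 1: Briarlake=24 Cedarfen=12 Dunmere=17 Ironridge=20 Juniper=22 → close Briarlake (overflow 13)
  24÷4 = 6 each, +1 to first 0
Round 2: Cedarfen=18 Dunmere=23 Ironridge=26 Juniper=28 → close Ironridge (overflow 17)
  26÷3 = 8 each, +1 to first 2
Round 3: Cedarfen=27 Dunmere=32 Juniper=36 → close Juniper (overflow 25)
  36÷2 = 18 each, +1 to first 0
Round 4: Cedarfen=45 Dunmere=50 → close Dunmere (overflow 40)
  50÷1 = 50 each, +1 to first 0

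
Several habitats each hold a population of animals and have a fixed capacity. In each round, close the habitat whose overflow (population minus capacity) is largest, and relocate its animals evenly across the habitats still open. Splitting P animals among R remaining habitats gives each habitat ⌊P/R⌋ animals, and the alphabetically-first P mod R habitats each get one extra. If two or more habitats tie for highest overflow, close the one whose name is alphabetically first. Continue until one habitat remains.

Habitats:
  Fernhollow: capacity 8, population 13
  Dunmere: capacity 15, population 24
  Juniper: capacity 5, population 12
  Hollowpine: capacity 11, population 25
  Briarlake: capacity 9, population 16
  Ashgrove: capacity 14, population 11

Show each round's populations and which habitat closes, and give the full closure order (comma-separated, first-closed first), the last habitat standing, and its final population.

Round 1: Ashgrove=11 Briarlake=16 Dunmere=24 Fernhollow=13 Hollowpine=25 Juniper=12 → close Hollowpine (overflow 14)
  25÷5 = 5 each, +1 to first 0
Round 2: Ashgrove=16 Briarlake=21 Dunmere=29 Fernhollow=18 Juniper=17 → close Dunmere (overflow 14)
  29÷4 = 7 each, +1 to first 1
Round 3: Ashgrove=24 Briarlake=28 Fernhollow=25 Juniper=24 → close Briarlake (overflow 19)
  28÷3 = 9 each, +1 to first 1
Round 4: Ashgrove=34 Fernhollow=34 Juniper=33 → close Juniper (overflow 28)
  33÷2 = 16 each, +1 to first 1
Round 5: Ashgrove=51 Fernhollow=50 → close Fernhollow (overflow 42)
  50÷1 = 50 each, +1 to first 0

Closure order: Hollowpine, Dunmere, Briarlake, Juniper, Fernhollow
Last habitat: Ashgrove with 101 animals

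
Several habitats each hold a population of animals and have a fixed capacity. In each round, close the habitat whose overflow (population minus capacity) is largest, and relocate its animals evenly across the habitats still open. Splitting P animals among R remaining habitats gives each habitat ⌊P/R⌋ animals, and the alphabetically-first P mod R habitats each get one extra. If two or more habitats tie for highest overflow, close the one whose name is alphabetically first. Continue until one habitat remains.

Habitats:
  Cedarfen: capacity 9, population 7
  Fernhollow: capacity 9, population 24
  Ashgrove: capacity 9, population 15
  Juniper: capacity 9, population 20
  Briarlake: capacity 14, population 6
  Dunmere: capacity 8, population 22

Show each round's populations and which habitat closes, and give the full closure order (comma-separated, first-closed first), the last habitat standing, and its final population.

Round 1: Ashgrove=15 Briarlake=6 Cedarfen=7 Dunmere=22 Fernhollow=24 Juniper=20 → close Fernhollow (overflow 15)
  24÷5 = 4 each, +1 to first 4
Round 2: Ashgrove=20 Briarlake=11 Cedarfen=12 Dunmere=27 Juniper=24 → close Dunmere (overflow 19)
  27÷4 = 6 each, +1 to first 3
Round 3: Ashgrove=27 Briarlake=18 Cedarfen=19 Juniper=30 → close Juniper (overflow 21)
  30÷3 = 10 each, +1 to first 0
Round 4: Ashgrove=37 Briarlake=28 Cedarfen=29 → close Ashgrove (overflow 28)
  37÷2 = 18 each, +1 to first 1
Round 5: Briarlake=47 Cedarfen=47 → close Cedarfen (overflow 38)
  47÷1 = 47 each, +1 to first 0

Closure order: Fernhollow, Dunmere, Juniper, Ashgrove, Cedarfen
Last habitat: Briarlake with 94 animals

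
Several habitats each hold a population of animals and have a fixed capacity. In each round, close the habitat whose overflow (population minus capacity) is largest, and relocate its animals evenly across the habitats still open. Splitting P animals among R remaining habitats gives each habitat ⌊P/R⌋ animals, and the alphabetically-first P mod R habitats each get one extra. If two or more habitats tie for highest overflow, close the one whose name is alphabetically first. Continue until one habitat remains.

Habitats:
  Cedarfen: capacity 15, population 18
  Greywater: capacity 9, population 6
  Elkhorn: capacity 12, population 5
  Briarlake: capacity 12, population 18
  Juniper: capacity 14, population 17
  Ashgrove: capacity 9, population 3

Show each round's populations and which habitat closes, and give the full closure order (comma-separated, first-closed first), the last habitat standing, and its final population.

Closure order: Briarlake, Cedarfen, Juniper, Ashgrove, Greywater
Last habitat: Elkhorn with 67 animals

Round 1: Ashgrove=3 Briarlake=18 Cedarfen=18 Elkhorn=5 Greywater=6 Juniper=17 → close Briarlake (overflow 6)
  18÷5 = 3 each, +1 to first 3
Round 2: Ashgrove=7 Cedarfen=22 Elkhorn=9 Greywater=9 Juniper=20 → close Cedarfen (overflow 7)
  22÷4 = 5 each, +1 to first 2
Round 3: Ashgrove=13 Elkhorn=15 Greywater=14 Juniper=25 → close Juniper (overflow 11)
  25÷3 = 8 each, +1 to first 1
Round 4: Ashgrove=22 Elkhorn=23 Greywater=22 → close Ashgrove (overflow 13)
  22÷2 = 11 each, +1 to first 0
Round 5: Elkhorn=34 Greywater=33 → close Greywater (overflow 24)
  33÷1 = 33 each, +1 to first 0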